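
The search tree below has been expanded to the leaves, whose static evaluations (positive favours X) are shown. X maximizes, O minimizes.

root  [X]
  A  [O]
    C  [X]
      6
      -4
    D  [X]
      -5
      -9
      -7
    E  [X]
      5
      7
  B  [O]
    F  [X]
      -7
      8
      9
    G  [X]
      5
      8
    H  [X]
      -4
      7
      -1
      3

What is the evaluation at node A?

C (X): max(6, -4) = 6
D (X): max(-5, -9, -7) = -5
E (X): max(5, 7) = 7
A (O): min(6, -5, 7) = -5

-5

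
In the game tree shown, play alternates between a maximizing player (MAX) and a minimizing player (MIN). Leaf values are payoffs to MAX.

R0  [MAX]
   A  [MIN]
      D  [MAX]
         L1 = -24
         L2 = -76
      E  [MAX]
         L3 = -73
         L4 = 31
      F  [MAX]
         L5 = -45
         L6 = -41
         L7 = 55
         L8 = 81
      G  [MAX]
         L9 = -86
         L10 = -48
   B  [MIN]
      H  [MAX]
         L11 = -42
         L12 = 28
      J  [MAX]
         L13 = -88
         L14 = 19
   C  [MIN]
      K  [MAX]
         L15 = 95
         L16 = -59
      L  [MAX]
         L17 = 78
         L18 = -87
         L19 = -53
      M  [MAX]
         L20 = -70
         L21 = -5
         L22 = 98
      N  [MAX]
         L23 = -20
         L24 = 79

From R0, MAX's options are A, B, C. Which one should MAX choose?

D (MAX): max(-24, -76) = -24
E (MAX): max(-73, 31) = 31
F (MAX): max(-45, -41, 55, 81) = 81
G (MAX): max(-86, -48) = -48
A (MIN): min(-24, 31, 81, -48) = -48
H (MAX): max(-42, 28) = 28
J (MAX): max(-88, 19) = 19
B (MIN): min(28, 19) = 19
K (MAX): max(95, -59) = 95
L (MAX): max(78, -87, -53) = 78
M (MAX): max(-70, -5, 98) = 98
N (MAX): max(-20, 79) = 79
C (MIN): min(95, 78, 98, 79) = 78
R0 (MAX): max(-48, 19, 78) = 78
MAX at R0 wants the highest of {A=-48, B=19, C=78}, so chooses C.

C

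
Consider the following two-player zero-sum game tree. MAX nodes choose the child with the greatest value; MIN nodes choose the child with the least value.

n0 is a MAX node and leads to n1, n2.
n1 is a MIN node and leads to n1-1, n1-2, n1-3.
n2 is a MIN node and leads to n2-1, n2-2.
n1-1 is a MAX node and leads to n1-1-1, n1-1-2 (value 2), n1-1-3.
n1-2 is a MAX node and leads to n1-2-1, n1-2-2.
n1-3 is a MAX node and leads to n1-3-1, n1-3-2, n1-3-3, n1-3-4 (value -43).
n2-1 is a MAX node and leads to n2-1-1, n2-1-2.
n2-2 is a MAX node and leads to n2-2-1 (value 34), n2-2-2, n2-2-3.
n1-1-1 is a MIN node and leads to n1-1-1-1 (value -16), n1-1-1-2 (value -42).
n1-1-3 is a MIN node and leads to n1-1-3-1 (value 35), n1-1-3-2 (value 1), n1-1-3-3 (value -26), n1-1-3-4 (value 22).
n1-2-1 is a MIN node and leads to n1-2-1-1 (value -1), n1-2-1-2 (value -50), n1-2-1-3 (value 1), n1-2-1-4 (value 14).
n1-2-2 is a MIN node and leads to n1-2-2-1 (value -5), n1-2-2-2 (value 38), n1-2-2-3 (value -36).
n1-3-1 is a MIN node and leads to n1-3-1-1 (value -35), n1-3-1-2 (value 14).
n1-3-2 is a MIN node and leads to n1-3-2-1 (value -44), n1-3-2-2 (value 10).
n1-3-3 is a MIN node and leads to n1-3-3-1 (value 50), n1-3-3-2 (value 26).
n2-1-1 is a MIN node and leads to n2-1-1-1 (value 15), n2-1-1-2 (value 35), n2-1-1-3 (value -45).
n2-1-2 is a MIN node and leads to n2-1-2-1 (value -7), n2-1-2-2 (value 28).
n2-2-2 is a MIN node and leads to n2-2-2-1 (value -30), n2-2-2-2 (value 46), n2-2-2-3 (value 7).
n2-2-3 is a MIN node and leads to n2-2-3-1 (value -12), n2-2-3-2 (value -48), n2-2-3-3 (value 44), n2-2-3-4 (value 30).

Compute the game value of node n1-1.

2

n1-1-1 (MIN): min(-16, -42) = -42
n1-1-3 (MIN): min(35, 1, -26, 22) = -26
n1-1 (MAX): max(-42, 2, -26) = 2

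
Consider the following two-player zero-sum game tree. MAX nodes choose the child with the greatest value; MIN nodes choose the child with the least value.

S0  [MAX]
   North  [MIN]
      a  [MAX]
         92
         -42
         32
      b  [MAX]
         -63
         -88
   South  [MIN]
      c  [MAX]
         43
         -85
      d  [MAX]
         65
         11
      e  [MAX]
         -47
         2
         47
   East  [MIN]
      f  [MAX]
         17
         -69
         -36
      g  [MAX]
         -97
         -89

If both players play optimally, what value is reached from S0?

43

a (MAX): max(92, -42, 32) = 92
b (MAX): max(-63, -88) = -63
North (MIN): min(92, -63) = -63
c (MAX): max(43, -85) = 43
d (MAX): max(65, 11) = 65
e (MAX): max(-47, 2, 47) = 47
South (MIN): min(43, 65, 47) = 43
f (MAX): max(17, -69, -36) = 17
g (MAX): max(-97, -89) = -89
East (MIN): min(17, -89) = -89
S0 (MAX): max(-63, 43, -89) = 43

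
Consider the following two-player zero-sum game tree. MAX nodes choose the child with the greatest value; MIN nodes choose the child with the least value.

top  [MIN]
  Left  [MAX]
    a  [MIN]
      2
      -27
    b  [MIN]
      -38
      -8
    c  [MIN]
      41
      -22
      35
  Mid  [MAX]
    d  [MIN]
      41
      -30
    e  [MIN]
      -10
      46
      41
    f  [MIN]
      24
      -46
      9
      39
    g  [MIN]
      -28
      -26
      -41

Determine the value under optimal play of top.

a (MIN): min(2, -27) = -27
b (MIN): min(-38, -8) = -38
c (MIN): min(41, -22, 35) = -22
Left (MAX): max(-27, -38, -22) = -22
d (MIN): min(41, -30) = -30
e (MIN): min(-10, 46, 41) = -10
f (MIN): min(24, -46, 9, 39) = -46
g (MIN): min(-28, -26, -41) = -41
Mid (MAX): max(-30, -10, -46, -41) = -10
top (MIN): min(-22, -10) = -22

-22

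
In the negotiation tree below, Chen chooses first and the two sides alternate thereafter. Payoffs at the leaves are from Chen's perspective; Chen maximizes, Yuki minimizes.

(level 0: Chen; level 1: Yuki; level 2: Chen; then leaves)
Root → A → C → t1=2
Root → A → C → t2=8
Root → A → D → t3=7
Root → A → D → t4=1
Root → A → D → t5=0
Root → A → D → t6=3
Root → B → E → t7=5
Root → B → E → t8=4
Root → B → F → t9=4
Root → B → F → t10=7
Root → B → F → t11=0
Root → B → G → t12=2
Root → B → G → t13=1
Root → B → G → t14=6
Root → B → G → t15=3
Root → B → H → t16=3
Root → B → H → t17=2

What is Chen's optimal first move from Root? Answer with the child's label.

A

C (Chen): max(2, 8) = 8
D (Chen): max(7, 1, 0, 3) = 7
A (Yuki): min(8, 7) = 7
E (Chen): max(5, 4) = 5
F (Chen): max(4, 7, 0) = 7
G (Chen): max(2, 1, 6, 3) = 6
H (Chen): max(3, 2) = 3
B (Yuki): min(5, 7, 6, 3) = 3
Root (Chen): max(7, 3) = 7
Chen at Root wants the highest of {A=7, B=3}, so chooses A.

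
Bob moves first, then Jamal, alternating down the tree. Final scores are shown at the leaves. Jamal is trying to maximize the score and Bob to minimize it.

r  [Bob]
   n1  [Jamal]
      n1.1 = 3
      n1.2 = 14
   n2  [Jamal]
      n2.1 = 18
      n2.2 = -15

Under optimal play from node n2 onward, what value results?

n2 (Jamal): max(18, -15) = 18

18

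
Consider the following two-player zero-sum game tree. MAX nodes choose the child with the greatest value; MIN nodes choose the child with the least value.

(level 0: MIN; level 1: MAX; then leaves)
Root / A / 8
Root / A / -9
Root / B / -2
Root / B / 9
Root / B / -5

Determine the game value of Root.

8

A (MAX): max(8, -9) = 8
B (MAX): max(-2, 9, -5) = 9
Root (MIN): min(8, 9) = 8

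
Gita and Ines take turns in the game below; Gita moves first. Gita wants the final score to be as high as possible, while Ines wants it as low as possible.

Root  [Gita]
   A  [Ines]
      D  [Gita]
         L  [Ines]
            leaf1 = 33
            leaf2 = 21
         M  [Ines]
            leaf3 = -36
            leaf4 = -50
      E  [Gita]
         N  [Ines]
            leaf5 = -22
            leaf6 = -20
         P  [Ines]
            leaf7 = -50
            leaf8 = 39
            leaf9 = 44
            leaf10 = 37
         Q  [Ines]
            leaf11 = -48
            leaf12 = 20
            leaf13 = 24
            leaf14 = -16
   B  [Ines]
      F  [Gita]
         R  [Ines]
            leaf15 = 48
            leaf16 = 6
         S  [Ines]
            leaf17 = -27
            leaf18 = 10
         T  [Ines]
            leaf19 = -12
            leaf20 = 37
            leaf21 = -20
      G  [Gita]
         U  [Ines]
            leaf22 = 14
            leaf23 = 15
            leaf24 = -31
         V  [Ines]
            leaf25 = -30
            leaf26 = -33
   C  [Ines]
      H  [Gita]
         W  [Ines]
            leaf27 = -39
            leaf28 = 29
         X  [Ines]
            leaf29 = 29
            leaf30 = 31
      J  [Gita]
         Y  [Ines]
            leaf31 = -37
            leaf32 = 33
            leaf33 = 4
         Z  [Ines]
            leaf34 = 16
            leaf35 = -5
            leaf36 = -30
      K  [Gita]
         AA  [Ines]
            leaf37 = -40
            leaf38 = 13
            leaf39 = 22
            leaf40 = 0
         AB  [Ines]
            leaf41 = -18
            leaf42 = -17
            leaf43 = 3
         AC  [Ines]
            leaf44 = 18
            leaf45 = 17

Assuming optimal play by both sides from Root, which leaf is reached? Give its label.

leaf5

L (Ines): min(33, 21) = 21
M (Ines): min(-36, -50) = -50
D (Gita): max(21, -50) = 21
N (Ines): min(-22, -20) = -22
P (Ines): min(-50, 39, 44, 37) = -50
Q (Ines): min(-48, 20, 24, -16) = -48
E (Gita): max(-22, -50, -48) = -22
A (Ines): min(21, -22) = -22
R (Ines): min(48, 6) = 6
S (Ines): min(-27, 10) = -27
T (Ines): min(-12, 37, -20) = -20
F (Gita): max(6, -27, -20) = 6
U (Ines): min(14, 15, -31) = -31
V (Ines): min(-30, -33) = -33
G (Gita): max(-31, -33) = -31
B (Ines): min(6, -31) = -31
W (Ines): min(-39, 29) = -39
X (Ines): min(29, 31) = 29
H (Gita): max(-39, 29) = 29
Y (Ines): min(-37, 33, 4) = -37
Z (Ines): min(16, -5, -30) = -30
J (Gita): max(-37, -30) = -30
AA (Ines): min(-40, 13, 22, 0) = -40
AB (Ines): min(-18, -17, 3) = -18
AC (Ines): min(18, 17) = 17
K (Gita): max(-40, -18, 17) = 17
C (Ines): min(29, -30, 17) = -30
Root (Gita): max(-22, -31, -30) = -22
At Root, Gita picks A (highest: -22).
At A, Ines picks E (lowest: -22).
At E, Gita picks N (highest: -22).
At N, Ines picks leaf5 (lowest: -22).
Terminal value -22.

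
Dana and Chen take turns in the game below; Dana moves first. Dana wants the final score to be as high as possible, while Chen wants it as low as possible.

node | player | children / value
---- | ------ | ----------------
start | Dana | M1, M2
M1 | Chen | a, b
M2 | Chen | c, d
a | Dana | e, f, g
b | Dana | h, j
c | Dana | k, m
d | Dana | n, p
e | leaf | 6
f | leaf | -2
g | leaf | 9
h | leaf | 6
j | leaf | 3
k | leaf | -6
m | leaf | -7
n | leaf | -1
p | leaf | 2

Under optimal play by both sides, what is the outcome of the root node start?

6

a (Dana): max(6, -2, 9) = 9
b (Dana): max(6, 3) = 6
M1 (Chen): min(9, 6) = 6
c (Dana): max(-6, -7) = -6
d (Dana): max(-1, 2) = 2
M2 (Chen): min(-6, 2) = -6
start (Dana): max(6, -6) = 6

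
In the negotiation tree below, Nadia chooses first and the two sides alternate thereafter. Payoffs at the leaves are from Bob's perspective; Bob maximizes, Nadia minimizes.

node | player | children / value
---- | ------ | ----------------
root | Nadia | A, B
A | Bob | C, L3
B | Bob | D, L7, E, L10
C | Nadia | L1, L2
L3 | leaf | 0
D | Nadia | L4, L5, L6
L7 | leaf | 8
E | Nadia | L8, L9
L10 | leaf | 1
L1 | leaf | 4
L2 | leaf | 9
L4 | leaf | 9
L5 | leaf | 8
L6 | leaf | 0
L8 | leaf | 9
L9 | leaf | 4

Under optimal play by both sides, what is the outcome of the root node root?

C (Nadia): min(4, 9) = 4
A (Bob): max(4, 0) = 4
D (Nadia): min(9, 8, 0) = 0
E (Nadia): min(9, 4) = 4
B (Bob): max(0, 8, 4, 1) = 8
root (Nadia): min(4, 8) = 4

4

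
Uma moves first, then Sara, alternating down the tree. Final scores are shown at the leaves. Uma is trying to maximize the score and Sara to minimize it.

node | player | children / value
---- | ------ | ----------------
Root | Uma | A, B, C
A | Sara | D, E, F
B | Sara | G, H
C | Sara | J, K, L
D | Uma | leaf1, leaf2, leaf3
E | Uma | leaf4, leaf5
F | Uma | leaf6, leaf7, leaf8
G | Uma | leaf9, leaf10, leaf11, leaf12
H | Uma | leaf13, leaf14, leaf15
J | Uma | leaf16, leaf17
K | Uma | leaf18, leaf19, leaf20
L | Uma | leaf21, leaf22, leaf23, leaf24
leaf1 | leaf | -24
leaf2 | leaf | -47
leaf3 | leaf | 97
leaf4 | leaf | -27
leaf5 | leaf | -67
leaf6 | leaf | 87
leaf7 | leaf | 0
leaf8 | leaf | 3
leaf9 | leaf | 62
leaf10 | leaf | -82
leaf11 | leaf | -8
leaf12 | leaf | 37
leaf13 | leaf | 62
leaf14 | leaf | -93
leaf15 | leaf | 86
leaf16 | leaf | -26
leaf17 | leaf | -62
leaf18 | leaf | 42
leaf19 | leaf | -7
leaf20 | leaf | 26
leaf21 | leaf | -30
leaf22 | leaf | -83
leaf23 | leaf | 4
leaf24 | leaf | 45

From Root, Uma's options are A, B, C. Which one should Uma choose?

D (Uma): max(-24, -47, 97) = 97
E (Uma): max(-27, -67) = -27
F (Uma): max(87, 0, 3) = 87
A (Sara): min(97, -27, 87) = -27
G (Uma): max(62, -82, -8, 37) = 62
H (Uma): max(62, -93, 86) = 86
B (Sara): min(62, 86) = 62
J (Uma): max(-26, -62) = -26
K (Uma): max(42, -7, 26) = 42
L (Uma): max(-30, -83, 4, 45) = 45
C (Sara): min(-26, 42, 45) = -26
Root (Uma): max(-27, 62, -26) = 62
Uma at Root wants the highest of {A=-27, B=62, C=-26}, so chooses B.

B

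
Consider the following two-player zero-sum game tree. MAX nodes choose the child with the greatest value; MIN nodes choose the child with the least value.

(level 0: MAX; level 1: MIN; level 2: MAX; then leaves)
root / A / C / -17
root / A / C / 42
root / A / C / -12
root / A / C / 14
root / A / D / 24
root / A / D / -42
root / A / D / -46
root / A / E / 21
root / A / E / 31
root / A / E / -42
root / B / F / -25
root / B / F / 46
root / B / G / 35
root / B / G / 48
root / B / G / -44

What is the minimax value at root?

C (MAX): max(-17, 42, -12, 14) = 42
D (MAX): max(24, -42, -46) = 24
E (MAX): max(21, 31, -42) = 31
A (MIN): min(42, 24, 31) = 24
F (MAX): max(-25, 46) = 46
G (MAX): max(35, 48, -44) = 48
B (MIN): min(46, 48) = 46
root (MAX): max(24, 46) = 46

46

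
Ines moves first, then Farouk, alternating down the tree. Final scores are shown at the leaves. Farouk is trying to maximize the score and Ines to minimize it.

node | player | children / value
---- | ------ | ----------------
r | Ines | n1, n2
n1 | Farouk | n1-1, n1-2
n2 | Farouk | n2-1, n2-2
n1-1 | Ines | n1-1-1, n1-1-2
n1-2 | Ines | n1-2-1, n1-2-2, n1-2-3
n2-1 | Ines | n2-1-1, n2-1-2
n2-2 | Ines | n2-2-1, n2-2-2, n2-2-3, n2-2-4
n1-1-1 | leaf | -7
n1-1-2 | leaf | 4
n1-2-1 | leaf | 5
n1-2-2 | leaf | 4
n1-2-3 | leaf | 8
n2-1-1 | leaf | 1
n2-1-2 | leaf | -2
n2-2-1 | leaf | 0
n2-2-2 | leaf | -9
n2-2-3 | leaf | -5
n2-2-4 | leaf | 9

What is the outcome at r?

n1-1 (Ines): min(-7, 4) = -7
n1-2 (Ines): min(5, 4, 8) = 4
n1 (Farouk): max(-7, 4) = 4
n2-1 (Ines): min(1, -2) = -2
n2-2 (Ines): min(0, -9, -5, 9) = -9
n2 (Farouk): max(-2, -9) = -2
r (Ines): min(4, -2) = -2

-2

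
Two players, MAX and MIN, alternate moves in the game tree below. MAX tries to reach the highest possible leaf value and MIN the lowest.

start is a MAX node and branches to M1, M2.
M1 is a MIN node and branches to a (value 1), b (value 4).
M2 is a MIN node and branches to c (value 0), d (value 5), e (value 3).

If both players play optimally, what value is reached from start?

1

M1 (MIN): min(1, 4) = 1
M2 (MIN): min(0, 5, 3) = 0
start (MAX): max(1, 0) = 1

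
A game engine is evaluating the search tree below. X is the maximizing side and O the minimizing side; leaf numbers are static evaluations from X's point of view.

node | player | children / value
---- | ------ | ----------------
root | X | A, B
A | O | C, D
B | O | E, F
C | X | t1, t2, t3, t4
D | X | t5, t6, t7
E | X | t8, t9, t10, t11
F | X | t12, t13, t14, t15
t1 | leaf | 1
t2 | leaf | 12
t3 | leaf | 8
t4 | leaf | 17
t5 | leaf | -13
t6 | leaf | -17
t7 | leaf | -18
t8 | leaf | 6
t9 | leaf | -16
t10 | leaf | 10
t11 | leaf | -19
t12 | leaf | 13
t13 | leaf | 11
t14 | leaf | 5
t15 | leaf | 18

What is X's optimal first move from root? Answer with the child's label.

B

C (X): max(1, 12, 8, 17) = 17
D (X): max(-13, -17, -18) = -13
A (O): min(17, -13) = -13
E (X): max(6, -16, 10, -19) = 10
F (X): max(13, 11, 5, 18) = 18
B (O): min(10, 18) = 10
root (X): max(-13, 10) = 10
X at root wants the highest of {A=-13, B=10}, so chooses B.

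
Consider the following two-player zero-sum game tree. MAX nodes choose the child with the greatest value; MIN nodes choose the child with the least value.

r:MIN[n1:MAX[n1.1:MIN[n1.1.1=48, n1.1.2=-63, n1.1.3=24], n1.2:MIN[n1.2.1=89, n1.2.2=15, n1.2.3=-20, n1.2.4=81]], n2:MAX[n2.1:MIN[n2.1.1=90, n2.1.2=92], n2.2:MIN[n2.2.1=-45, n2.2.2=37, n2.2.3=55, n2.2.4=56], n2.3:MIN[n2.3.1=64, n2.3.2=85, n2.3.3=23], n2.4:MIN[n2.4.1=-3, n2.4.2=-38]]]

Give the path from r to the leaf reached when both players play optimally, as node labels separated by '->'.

n1.1 (MIN): min(48, -63, 24) = -63
n1.2 (MIN): min(89, 15, -20, 81) = -20
n1 (MAX): max(-63, -20) = -20
n2.1 (MIN): min(90, 92) = 90
n2.2 (MIN): min(-45, 37, 55, 56) = -45
n2.3 (MIN): min(64, 85, 23) = 23
n2.4 (MIN): min(-3, -38) = -38
n2 (MAX): max(90, -45, 23, -38) = 90
r (MIN): min(-20, 90) = -20
At r, MIN picks n1 (lowest: -20).
At n1, MAX picks n1.2 (highest: -20).
At n1.2, MIN picks n1.2.3 (lowest: -20).
Terminal value -20.

r -> n1 -> n1.2 -> n1.2.3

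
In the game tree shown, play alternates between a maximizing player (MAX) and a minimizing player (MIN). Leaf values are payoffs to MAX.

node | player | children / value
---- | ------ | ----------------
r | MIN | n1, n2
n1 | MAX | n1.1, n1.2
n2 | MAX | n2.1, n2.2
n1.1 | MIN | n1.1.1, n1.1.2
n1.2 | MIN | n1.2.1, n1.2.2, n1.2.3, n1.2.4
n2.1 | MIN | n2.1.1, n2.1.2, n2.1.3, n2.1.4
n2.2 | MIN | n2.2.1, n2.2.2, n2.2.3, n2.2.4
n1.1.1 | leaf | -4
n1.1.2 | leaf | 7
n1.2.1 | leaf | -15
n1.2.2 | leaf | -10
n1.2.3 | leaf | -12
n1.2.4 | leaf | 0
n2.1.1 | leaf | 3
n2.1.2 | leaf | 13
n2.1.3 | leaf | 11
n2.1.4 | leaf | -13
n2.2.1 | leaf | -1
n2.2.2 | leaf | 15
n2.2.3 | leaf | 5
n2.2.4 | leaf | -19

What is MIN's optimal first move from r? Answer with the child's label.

n2

n1.1 (MIN): min(-4, 7) = -4
n1.2 (MIN): min(-15, -10, -12, 0) = -15
n1 (MAX): max(-4, -15) = -4
n2.1 (MIN): min(3, 13, 11, -13) = -13
n2.2 (MIN): min(-1, 15, 5, -19) = -19
n2 (MAX): max(-13, -19) = -13
r (MIN): min(-4, -13) = -13
MIN at r wants the lowest of {n1=-4, n2=-13}, so chooses n2.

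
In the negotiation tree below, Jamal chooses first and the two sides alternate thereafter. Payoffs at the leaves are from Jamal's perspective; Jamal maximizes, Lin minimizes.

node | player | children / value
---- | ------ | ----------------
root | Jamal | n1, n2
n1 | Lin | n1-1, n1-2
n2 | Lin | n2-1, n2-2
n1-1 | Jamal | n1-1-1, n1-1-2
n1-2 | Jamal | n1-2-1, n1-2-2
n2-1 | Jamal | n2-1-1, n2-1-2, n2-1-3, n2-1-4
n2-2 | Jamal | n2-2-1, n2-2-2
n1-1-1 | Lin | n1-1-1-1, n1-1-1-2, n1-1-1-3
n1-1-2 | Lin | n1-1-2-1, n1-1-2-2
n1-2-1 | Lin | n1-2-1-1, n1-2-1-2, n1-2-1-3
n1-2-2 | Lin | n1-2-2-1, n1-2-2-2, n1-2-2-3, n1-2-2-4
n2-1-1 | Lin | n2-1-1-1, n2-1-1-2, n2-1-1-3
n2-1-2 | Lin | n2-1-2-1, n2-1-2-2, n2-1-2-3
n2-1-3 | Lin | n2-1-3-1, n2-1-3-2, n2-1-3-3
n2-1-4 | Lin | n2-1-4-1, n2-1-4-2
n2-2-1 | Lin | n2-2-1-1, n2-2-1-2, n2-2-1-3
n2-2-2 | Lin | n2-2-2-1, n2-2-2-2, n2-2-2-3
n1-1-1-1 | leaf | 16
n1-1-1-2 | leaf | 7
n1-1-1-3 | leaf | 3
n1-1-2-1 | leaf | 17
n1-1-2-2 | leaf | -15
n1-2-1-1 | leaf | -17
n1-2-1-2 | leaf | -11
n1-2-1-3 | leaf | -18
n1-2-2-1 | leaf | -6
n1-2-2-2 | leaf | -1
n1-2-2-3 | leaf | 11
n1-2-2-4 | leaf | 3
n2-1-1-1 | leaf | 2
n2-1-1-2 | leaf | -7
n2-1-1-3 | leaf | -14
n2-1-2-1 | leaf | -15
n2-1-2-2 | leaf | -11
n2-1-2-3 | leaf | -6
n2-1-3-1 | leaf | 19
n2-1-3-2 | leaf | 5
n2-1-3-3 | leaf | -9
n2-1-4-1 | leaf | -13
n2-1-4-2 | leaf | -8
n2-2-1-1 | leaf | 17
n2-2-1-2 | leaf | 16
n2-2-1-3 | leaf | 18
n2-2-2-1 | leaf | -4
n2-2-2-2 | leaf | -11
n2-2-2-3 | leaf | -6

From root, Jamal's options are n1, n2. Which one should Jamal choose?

n1-1-1 (Lin): min(16, 7, 3) = 3
n1-1-2 (Lin): min(17, -15) = -15
n1-1 (Jamal): max(3, -15) = 3
n1-2-1 (Lin): min(-17, -11, -18) = -18
n1-2-2 (Lin): min(-6, -1, 11, 3) = -6
n1-2 (Jamal): max(-18, -6) = -6
n1 (Lin): min(3, -6) = -6
n2-1-1 (Lin): min(2, -7, -14) = -14
n2-1-2 (Lin): min(-15, -11, -6) = -15
n2-1-3 (Lin): min(19, 5, -9) = -9
n2-1-4 (Lin): min(-13, -8) = -13
n2-1 (Jamal): max(-14, -15, -9, -13) = -9
n2-2-1 (Lin): min(17, 16, 18) = 16
n2-2-2 (Lin): min(-4, -11, -6) = -11
n2-2 (Jamal): max(16, -11) = 16
n2 (Lin): min(-9, 16) = -9
root (Jamal): max(-6, -9) = -6
Jamal at root wants the highest of {n1=-6, n2=-9}, so chooses n1.

n1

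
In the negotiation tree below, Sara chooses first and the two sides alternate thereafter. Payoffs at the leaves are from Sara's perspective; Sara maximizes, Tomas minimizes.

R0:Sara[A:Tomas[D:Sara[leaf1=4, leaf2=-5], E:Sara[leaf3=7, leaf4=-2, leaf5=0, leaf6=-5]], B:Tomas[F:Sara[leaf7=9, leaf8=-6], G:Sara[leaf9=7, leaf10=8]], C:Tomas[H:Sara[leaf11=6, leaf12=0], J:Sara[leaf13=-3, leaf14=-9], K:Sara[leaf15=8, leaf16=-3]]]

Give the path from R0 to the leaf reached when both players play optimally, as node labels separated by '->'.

D (Sara): max(4, -5) = 4
E (Sara): max(7, -2, 0, -5) = 7
A (Tomas): min(4, 7) = 4
F (Sara): max(9, -6) = 9
G (Sara): max(7, 8) = 8
B (Tomas): min(9, 8) = 8
H (Sara): max(6, 0) = 6
J (Sara): max(-3, -9) = -3
K (Sara): max(8, -3) = 8
C (Tomas): min(6, -3, 8) = -3
R0 (Sara): max(4, 8, -3) = 8
At R0, Sara picks B (highest: 8).
At B, Tomas picks G (lowest: 8).
At G, Sara picks leaf10 (highest: 8).
Terminal value 8.

R0 -> B -> G -> leaf10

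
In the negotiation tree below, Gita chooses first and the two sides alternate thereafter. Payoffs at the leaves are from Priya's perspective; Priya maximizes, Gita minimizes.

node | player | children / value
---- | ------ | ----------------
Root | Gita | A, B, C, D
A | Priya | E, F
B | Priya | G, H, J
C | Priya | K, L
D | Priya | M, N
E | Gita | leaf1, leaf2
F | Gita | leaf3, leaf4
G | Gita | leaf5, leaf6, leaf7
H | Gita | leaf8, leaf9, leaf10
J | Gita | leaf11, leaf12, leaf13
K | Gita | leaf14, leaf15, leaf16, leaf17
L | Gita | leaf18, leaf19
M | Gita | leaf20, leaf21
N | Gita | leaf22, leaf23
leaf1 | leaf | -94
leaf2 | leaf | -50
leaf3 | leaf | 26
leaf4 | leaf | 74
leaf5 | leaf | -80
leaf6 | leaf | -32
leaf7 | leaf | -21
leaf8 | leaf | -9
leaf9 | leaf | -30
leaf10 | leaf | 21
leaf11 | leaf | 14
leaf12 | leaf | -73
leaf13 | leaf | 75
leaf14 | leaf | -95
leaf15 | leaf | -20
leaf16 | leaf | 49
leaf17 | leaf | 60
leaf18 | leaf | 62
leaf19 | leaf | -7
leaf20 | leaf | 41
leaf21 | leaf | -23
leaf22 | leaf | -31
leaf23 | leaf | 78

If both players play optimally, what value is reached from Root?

E (Gita): min(-94, -50) = -94
F (Gita): min(26, 74) = 26
A (Priya): max(-94, 26) = 26
G (Gita): min(-80, -32, -21) = -80
H (Gita): min(-9, -30, 21) = -30
J (Gita): min(14, -73, 75) = -73
B (Priya): max(-80, -30, -73) = -30
K (Gita): min(-95, -20, 49, 60) = -95
L (Gita): min(62, -7) = -7
C (Priya): max(-95, -7) = -7
M (Gita): min(41, -23) = -23
N (Gita): min(-31, 78) = -31
D (Priya): max(-23, -31) = -23
Root (Gita): min(26, -30, -7, -23) = -30

-30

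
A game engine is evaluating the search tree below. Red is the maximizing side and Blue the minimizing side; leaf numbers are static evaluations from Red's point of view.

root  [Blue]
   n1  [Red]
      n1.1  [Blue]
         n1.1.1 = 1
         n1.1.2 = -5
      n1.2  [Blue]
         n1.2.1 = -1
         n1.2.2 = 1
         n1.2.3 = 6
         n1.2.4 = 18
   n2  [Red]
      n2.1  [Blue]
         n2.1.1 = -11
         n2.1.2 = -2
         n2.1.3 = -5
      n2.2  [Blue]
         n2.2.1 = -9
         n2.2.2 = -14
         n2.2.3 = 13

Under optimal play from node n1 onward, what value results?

n1.1 (Blue): min(1, -5) = -5
n1.2 (Blue): min(-1, 1, 6, 18) = -1
n1 (Red): max(-5, -1) = -1

-1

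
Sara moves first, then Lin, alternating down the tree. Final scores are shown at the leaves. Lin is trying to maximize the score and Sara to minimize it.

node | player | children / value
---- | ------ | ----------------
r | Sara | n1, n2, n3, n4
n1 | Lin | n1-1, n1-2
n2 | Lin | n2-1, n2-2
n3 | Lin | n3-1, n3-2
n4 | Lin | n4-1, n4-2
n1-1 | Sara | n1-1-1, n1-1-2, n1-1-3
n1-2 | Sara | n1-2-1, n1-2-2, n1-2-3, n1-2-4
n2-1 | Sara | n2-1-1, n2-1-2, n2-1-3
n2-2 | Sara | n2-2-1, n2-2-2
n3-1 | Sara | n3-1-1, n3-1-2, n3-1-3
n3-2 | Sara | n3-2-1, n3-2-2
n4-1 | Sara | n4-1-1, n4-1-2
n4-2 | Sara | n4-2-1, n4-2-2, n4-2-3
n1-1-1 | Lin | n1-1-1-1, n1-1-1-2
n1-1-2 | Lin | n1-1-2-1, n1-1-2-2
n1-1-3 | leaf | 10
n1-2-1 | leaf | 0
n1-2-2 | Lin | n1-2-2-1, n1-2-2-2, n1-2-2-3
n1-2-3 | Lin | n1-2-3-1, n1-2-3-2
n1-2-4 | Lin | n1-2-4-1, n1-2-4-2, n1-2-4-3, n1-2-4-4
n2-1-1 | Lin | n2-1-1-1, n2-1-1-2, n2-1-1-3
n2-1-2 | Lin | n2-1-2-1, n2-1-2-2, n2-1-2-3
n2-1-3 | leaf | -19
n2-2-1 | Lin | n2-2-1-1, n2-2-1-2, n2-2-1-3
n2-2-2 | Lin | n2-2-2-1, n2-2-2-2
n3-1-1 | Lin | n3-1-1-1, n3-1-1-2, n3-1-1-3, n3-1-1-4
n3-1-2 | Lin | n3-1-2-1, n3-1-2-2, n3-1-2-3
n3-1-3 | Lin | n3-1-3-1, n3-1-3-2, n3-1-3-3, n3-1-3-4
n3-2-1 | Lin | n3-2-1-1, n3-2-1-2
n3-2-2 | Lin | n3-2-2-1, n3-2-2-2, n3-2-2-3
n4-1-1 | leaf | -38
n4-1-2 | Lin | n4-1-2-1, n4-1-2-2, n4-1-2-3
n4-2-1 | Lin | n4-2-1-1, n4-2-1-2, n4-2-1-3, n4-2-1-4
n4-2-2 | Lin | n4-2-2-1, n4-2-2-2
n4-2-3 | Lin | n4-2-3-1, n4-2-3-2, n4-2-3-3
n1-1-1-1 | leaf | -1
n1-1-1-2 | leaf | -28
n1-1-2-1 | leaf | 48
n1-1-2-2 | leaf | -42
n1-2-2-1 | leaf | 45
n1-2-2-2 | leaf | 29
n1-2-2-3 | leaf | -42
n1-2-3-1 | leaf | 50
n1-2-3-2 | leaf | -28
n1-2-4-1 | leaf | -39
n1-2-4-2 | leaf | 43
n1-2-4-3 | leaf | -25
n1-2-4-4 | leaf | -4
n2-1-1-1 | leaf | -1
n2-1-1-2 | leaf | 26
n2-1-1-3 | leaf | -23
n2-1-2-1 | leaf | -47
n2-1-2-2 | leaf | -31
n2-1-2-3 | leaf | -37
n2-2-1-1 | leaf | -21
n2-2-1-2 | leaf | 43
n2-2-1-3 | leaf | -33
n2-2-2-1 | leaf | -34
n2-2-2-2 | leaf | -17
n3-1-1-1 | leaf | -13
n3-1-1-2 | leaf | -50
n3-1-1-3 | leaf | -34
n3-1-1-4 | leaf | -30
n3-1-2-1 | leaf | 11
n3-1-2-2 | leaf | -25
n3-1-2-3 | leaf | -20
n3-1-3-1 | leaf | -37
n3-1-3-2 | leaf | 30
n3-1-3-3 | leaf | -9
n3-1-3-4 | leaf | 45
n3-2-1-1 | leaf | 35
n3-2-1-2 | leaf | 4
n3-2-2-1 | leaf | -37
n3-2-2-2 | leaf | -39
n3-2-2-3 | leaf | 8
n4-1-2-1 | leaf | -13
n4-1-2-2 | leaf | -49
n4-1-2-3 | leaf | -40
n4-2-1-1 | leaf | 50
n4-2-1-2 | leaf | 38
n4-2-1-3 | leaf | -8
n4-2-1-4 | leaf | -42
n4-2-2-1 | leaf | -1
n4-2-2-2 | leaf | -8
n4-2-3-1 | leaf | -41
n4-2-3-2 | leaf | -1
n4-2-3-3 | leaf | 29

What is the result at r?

n1-1-1 (Lin): max(-1, -28) = -1
n1-1-2 (Lin): max(48, -42) = 48
n1-1 (Sara): min(-1, 48, 10) = -1
n1-2-2 (Lin): max(45, 29, -42) = 45
n1-2-3 (Lin): max(50, -28) = 50
n1-2-4 (Lin): max(-39, 43, -25, -4) = 43
n1-2 (Sara): min(0, 45, 50, 43) = 0
n1 (Lin): max(-1, 0) = 0
n2-1-1 (Lin): max(-1, 26, -23) = 26
n2-1-2 (Lin): max(-47, -31, -37) = -31
n2-1 (Sara): min(26, -31, -19) = -31
n2-2-1 (Lin): max(-21, 43, -33) = 43
n2-2-2 (Lin): max(-34, -17) = -17
n2-2 (Sara): min(43, -17) = -17
n2 (Lin): max(-31, -17) = -17
n3-1-1 (Lin): max(-13, -50, -34, -30) = -13
n3-1-2 (Lin): max(11, -25, -20) = 11
n3-1-3 (Lin): max(-37, 30, -9, 45) = 45
n3-1 (Sara): min(-13, 11, 45) = -13
n3-2-1 (Lin): max(35, 4) = 35
n3-2-2 (Lin): max(-37, -39, 8) = 8
n3-2 (Sara): min(35, 8) = 8
n3 (Lin): max(-13, 8) = 8
n4-1-2 (Lin): max(-13, -49, -40) = -13
n4-1 (Sara): min(-38, -13) = -38
n4-2-1 (Lin): max(50, 38, -8, -42) = 50
n4-2-2 (Lin): max(-1, -8) = -1
n4-2-3 (Lin): max(-41, -1, 29) = 29
n4-2 (Sara): min(50, -1, 29) = -1
n4 (Lin): max(-38, -1) = -1
r (Sara): min(0, -17, 8, -1) = -17

-17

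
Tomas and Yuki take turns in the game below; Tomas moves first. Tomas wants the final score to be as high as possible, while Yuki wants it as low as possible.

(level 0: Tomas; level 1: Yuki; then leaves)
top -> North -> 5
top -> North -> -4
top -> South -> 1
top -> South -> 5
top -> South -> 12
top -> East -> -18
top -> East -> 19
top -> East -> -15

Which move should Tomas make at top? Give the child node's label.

North (Yuki): min(5, -4) = -4
South (Yuki): min(1, 5, 12) = 1
East (Yuki): min(-18, 19, -15) = -18
top (Tomas): max(-4, 1, -18) = 1
Tomas at top wants the highest of {North=-4, South=1, East=-18}, so chooses South.

South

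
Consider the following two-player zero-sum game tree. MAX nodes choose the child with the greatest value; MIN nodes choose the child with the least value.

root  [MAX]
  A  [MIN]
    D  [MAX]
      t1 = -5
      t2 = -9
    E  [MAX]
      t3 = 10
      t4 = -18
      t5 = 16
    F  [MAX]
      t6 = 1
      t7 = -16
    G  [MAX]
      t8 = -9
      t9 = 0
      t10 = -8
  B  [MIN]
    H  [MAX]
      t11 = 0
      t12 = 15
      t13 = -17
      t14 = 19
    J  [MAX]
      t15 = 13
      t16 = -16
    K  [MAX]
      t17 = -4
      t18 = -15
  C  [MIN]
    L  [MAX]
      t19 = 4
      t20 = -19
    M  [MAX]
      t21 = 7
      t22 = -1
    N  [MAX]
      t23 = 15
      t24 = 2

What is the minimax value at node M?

M (MAX): max(7, -1) = 7

7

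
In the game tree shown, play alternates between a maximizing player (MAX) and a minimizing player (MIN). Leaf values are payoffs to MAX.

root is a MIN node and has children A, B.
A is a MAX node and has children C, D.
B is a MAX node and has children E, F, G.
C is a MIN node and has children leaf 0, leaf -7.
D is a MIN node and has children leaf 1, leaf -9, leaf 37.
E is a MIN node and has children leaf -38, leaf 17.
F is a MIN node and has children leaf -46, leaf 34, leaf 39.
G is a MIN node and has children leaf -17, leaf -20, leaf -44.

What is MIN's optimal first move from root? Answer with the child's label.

C (MIN): min(0, -7) = -7
D (MIN): min(1, -9, 37) = -9
A (MAX): max(-7, -9) = -7
E (MIN): min(-38, 17) = -38
F (MIN): min(-46, 34, 39) = -46
G (MIN): min(-17, -20, -44) = -44
B (MAX): max(-38, -46, -44) = -38
root (MIN): min(-7, -38) = -38
MIN at root wants the lowest of {A=-7, B=-38}, so chooses B.

B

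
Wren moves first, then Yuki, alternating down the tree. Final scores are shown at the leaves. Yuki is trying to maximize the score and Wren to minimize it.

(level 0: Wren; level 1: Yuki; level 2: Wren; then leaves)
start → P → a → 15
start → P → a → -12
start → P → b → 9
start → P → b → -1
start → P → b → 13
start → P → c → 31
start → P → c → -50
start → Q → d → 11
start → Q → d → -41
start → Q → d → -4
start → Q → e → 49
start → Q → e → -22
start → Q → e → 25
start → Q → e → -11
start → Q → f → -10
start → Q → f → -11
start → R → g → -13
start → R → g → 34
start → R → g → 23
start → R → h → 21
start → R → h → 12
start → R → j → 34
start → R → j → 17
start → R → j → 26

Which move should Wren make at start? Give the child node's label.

a (Wren): min(15, -12) = -12
b (Wren): min(9, -1, 13) = -1
c (Wren): min(31, -50) = -50
P (Yuki): max(-12, -1, -50) = -1
d (Wren): min(11, -41, -4) = -41
e (Wren): min(49, -22, 25, -11) = -22
f (Wren): min(-10, -11) = -11
Q (Yuki): max(-41, -22, -11) = -11
g (Wren): min(-13, 34, 23) = -13
h (Wren): min(21, 12) = 12
j (Wren): min(34, 17, 26) = 17
R (Yuki): max(-13, 12, 17) = 17
start (Wren): min(-1, -11, 17) = -11
Wren at start wants the lowest of {P=-1, Q=-11, R=17}, so chooses Q.

Q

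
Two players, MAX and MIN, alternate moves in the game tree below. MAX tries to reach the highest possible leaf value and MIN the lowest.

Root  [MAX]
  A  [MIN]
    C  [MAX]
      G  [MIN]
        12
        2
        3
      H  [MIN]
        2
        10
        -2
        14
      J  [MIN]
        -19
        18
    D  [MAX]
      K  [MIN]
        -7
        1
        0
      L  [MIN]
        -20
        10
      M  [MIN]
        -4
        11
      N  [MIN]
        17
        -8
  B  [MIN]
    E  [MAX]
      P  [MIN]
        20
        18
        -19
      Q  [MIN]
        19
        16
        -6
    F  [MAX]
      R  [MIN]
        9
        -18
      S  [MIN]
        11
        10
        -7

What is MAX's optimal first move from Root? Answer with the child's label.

G (MIN): min(12, 2, 3) = 2
H (MIN): min(2, 10, -2, 14) = -2
J (MIN): min(-19, 18) = -19
C (MAX): max(2, -2, -19) = 2
K (MIN): min(-7, 1, 0) = -7
L (MIN): min(-20, 10) = -20
M (MIN): min(-4, 11) = -4
N (MIN): min(17, -8) = -8
D (MAX): max(-7, -20, -4, -8) = -4
A (MIN): min(2, -4) = -4
P (MIN): min(20, 18, -19) = -19
Q (MIN): min(19, 16, -6) = -6
E (MAX): max(-19, -6) = -6
R (MIN): min(9, -18) = -18
S (MIN): min(11, 10, -7) = -7
F (MAX): max(-18, -7) = -7
B (MIN): min(-6, -7) = -7
Root (MAX): max(-4, -7) = -4
MAX at Root wants the highest of {A=-4, B=-7}, so chooses A.

A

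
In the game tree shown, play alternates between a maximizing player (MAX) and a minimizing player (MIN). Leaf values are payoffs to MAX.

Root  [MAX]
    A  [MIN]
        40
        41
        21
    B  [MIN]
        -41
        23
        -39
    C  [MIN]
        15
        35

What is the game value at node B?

B (MIN): min(-41, 23, -39) = -41

-41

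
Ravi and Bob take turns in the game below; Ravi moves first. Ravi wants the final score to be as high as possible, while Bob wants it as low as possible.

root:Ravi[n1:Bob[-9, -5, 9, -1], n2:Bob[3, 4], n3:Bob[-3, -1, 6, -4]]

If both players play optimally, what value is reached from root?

n1 (Bob): min(-9, -5, 9, -1) = -9
n2 (Bob): min(3, 4) = 3
n3 (Bob): min(-3, -1, 6, -4) = -4
root (Ravi): max(-9, 3, -4) = 3

3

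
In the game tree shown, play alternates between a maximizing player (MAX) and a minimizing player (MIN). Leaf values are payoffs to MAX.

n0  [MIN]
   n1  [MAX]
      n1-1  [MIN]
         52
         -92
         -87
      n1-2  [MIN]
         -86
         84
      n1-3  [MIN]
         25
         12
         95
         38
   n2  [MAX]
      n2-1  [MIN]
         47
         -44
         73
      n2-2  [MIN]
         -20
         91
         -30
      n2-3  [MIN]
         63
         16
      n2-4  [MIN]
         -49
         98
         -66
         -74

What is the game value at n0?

12

n1-1 (MIN): min(52, -92, -87) = -92
n1-2 (MIN): min(-86, 84) = -86
n1-3 (MIN): min(25, 12, 95, 38) = 12
n1 (MAX): max(-92, -86, 12) = 12
n2-1 (MIN): min(47, -44, 73) = -44
n2-2 (MIN): min(-20, 91, -30) = -30
n2-3 (MIN): min(63, 16) = 16
n2-4 (MIN): min(-49, 98, -66, -74) = -74
n2 (MAX): max(-44, -30, 16, -74) = 16
n0 (MIN): min(12, 16) = 12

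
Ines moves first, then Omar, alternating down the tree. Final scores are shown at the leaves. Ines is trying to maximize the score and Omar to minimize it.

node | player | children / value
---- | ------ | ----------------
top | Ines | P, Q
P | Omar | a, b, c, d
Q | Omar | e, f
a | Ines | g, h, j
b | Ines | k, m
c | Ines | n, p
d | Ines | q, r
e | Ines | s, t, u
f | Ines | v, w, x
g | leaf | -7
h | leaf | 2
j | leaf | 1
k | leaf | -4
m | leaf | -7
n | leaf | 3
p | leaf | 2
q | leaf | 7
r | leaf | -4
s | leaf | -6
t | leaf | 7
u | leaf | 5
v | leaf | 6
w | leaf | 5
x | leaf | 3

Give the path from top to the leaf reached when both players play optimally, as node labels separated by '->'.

top -> Q -> f -> v

a (Ines): max(-7, 2, 1) = 2
b (Ines): max(-4, -7) = -4
c (Ines): max(3, 2) = 3
d (Ines): max(7, -4) = 7
P (Omar): min(2, -4, 3, 7) = -4
e (Ines): max(-6, 7, 5) = 7
f (Ines): max(6, 5, 3) = 6
Q (Omar): min(7, 6) = 6
top (Ines): max(-4, 6) = 6
At top, Ines picks Q (highest: 6).
At Q, Omar picks f (lowest: 6).
At f, Ines picks v (highest: 6).
Terminal value 6.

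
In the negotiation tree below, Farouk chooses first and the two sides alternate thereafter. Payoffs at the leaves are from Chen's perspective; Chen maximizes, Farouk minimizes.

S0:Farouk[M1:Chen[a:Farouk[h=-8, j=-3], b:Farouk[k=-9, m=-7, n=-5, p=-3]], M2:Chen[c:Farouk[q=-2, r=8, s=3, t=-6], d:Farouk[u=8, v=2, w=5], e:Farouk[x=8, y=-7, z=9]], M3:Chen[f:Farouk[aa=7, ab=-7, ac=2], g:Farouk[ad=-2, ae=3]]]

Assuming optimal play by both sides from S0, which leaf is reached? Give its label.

a (Farouk): min(-8, -3) = -8
b (Farouk): min(-9, -7, -5, -3) = -9
M1 (Chen): max(-8, -9) = -8
c (Farouk): min(-2, 8, 3, -6) = -6
d (Farouk): min(8, 2, 5) = 2
e (Farouk): min(8, -7, 9) = -7
M2 (Chen): max(-6, 2, -7) = 2
f (Farouk): min(7, -7, 2) = -7
g (Farouk): min(-2, 3) = -2
M3 (Chen): max(-7, -2) = -2
S0 (Farouk): min(-8, 2, -2) = -8
At S0, Farouk picks M1 (lowest: -8).
At M1, Chen picks a (highest: -8).
At a, Farouk picks h (lowest: -8).
Terminal value -8.

h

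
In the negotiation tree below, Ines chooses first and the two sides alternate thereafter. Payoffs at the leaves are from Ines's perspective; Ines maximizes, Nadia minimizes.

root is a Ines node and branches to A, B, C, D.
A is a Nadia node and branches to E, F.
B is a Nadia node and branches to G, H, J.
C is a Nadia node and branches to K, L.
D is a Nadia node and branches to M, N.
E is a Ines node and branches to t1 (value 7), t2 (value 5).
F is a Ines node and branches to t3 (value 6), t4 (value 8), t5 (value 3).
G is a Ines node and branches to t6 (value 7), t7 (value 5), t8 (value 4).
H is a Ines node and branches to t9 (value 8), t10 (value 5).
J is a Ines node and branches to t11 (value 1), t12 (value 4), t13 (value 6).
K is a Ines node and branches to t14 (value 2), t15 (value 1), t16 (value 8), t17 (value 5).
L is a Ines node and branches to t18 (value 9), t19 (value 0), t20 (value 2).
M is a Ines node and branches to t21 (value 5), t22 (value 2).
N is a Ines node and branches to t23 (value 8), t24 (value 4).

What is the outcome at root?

E (Ines): max(7, 5) = 7
F (Ines): max(6, 8, 3) = 8
A (Nadia): min(7, 8) = 7
G (Ines): max(7, 5, 4) = 7
H (Ines): max(8, 5) = 8
J (Ines): max(1, 4, 6) = 6
B (Nadia): min(7, 8, 6) = 6
K (Ines): max(2, 1, 8, 5) = 8
L (Ines): max(9, 0, 2) = 9
C (Nadia): min(8, 9) = 8
M (Ines): max(5, 2) = 5
N (Ines): max(8, 4) = 8
D (Nadia): min(5, 8) = 5
root (Ines): max(7, 6, 8, 5) = 8

8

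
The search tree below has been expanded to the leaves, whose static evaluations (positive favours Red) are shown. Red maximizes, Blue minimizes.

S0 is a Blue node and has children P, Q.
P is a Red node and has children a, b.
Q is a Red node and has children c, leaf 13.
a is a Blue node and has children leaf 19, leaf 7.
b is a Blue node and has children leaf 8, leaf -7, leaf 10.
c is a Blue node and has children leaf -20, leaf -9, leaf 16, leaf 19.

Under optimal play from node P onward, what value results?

7

a (Blue): min(19, 7) = 7
b (Blue): min(8, -7, 10) = -7
P (Red): max(7, -7) = 7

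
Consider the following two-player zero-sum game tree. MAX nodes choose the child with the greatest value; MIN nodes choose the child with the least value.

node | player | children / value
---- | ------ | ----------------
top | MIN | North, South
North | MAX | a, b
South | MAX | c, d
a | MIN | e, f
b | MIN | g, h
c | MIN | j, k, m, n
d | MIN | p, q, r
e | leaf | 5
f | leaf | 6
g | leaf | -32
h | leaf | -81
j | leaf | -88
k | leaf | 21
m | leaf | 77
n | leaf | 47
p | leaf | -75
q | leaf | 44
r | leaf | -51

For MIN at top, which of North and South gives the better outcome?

a (MIN): min(5, 6) = 5
b (MIN): min(-32, -81) = -81
North (MAX): max(5, -81) = 5
c (MIN): min(-88, 21, 77, 47) = -88
d (MIN): min(-75, 44, -51) = -75
South (MAX): max(-88, -75) = -75
MIN prefers the lower value; North=5, South=-75. South is better since -75 < 5.

South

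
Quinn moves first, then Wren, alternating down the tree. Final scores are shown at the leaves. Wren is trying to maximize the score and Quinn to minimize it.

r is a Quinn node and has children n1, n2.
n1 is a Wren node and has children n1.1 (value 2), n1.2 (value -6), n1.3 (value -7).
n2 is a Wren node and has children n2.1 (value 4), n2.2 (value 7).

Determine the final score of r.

2

n1 (Wren): max(2, -6, -7) = 2
n2 (Wren): max(4, 7) = 7
r (Quinn): min(2, 7) = 2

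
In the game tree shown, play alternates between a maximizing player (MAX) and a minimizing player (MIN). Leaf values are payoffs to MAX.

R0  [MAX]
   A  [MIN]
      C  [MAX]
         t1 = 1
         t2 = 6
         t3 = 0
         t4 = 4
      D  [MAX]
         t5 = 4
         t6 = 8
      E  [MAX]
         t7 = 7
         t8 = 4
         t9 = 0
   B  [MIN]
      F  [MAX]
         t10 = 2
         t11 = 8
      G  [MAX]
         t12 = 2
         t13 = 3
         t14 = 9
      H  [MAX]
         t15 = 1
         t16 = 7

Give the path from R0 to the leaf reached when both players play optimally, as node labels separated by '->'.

C (MAX): max(1, 6, 0, 4) = 6
D (MAX): max(4, 8) = 8
E (MAX): max(7, 4, 0) = 7
A (MIN): min(6, 8, 7) = 6
F (MAX): max(2, 8) = 8
G (MAX): max(2, 3, 9) = 9
H (MAX): max(1, 7) = 7
B (MIN): min(8, 9, 7) = 7
R0 (MAX): max(6, 7) = 7
At R0, MAX picks B (highest: 7).
At B, MIN picks H (lowest: 7).
At H, MAX picks t16 (highest: 7).
Terminal value 7.

R0 -> B -> H -> t16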